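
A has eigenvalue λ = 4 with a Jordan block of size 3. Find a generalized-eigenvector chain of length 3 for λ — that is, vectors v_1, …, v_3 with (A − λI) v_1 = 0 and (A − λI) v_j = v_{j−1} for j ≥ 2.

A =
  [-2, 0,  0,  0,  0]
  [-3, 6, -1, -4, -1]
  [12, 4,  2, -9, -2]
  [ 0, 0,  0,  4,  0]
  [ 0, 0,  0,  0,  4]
A Jordan chain for λ = 4 of length 3:
v_1 = (0, 1, 2, 0, 0)ᵀ
v_2 = (0, -4, -9, 0, 0)ᵀ
v_3 = (0, 0, 0, 1, 0)ᵀ

Let N = A − (4)·I. We want v_3 with N^3 v_3 = 0 but N^2 v_3 ≠ 0; then v_{j-1} := N · v_j for j = 3, …, 2.

Pick v_3 = (0, 0, 0, 1, 0)ᵀ.
Then v_2 = N · v_3 = (0, -4, -9, 0, 0)ᵀ.
Then v_1 = N · v_2 = (0, 1, 2, 0, 0)ᵀ.

Sanity check: (A − (4)·I) v_1 = (0, 0, 0, 0, 0)ᵀ = 0. ✓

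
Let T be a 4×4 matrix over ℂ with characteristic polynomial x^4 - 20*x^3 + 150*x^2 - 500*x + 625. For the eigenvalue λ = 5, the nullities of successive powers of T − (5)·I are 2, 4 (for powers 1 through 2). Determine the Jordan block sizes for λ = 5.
Block sizes for λ = 5: [2, 2]

From the dimensions of kernels of powers, the number of Jordan blocks of size at least j is d_j − d_{j−1} where d_j = dim ker(N^j) (with d_0 = 0). Computing the differences gives [2, 2].
The number of blocks of size exactly k is (#blocks of size ≥ k) − (#blocks of size ≥ k + 1), so the partition is: 2 block(s) of size 2.
In nonincreasing order the block sizes are [2, 2].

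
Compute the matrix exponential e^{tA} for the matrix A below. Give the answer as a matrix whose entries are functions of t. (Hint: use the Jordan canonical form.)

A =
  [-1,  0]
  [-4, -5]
e^{tA} =
  [exp(-t), 0]
  [-exp(-t) + exp(-5*t), exp(-5*t)]

Strategy: write A = P · J · P⁻¹ where J is a Jordan canonical form, so e^{tA} = P · e^{tJ} · P⁻¹, and e^{tJ} can be computed block-by-block.

A has Jordan form
J =
  [-5,  0]
  [ 0, -1]
(up to reordering of blocks).

Per-block formulas:
  For a 1×1 block at λ = -1: exp(t · [-1]) = [e^(-1t)].
  For a 1×1 block at λ = -5: exp(t · [-5]) = [e^(-5t)].

After assembling e^{tJ} and conjugating by P, we get:

e^{tA} =
  [exp(-t), 0]
  [-exp(-t) + exp(-5*t), exp(-5*t)]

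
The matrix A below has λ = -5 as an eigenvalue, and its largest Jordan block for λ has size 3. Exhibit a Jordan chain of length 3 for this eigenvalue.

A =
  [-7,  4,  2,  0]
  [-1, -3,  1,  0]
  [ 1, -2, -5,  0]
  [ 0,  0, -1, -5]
A Jordan chain for λ = -5 of length 3:
v_1 = (2, 1, 0, -1)ᵀ
v_2 = (-2, -1, 1, 0)ᵀ
v_3 = (1, 0, 0, 0)ᵀ

Let N = A − (-5)·I. We want v_3 with N^3 v_3 = 0 but N^2 v_3 ≠ 0; then v_{j-1} := N · v_j for j = 3, …, 2.

Pick v_3 = (1, 0, 0, 0)ᵀ.
Then v_2 = N · v_3 = (-2, -1, 1, 0)ᵀ.
Then v_1 = N · v_2 = (2, 1, 0, -1)ᵀ.

Sanity check: (A − (-5)·I) v_1 = (0, 0, 0, 0)ᵀ = 0. ✓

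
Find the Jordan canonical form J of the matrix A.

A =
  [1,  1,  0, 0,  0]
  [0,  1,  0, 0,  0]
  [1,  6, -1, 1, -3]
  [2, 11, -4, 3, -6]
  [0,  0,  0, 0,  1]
J_2(1) ⊕ J_2(1) ⊕ J_1(1)

The characteristic polynomial is
  det(x·I − A) = x^5 - 5*x^4 + 10*x^3 - 10*x^2 + 5*x - 1 = (x - 1)^5

Eigenvalues and multiplicities (the geometric multiplicity of λ is n − rank(A − λI), which equals the number of Jordan blocks for λ):
  λ = 1: algebraic multiplicity = 5, geometric multiplicity = 3

Determining the block sizes for each eigenvalue:
  λ = 1: with am = 5 and gm = 3, the partition is not yet determined (e.g. several partitions of 5 into 3 parts exist). Let N = A − (1)·I. Computing rank(N^1) = 2, rank(N^2) = 0; the number of blocks of size ≥ j is rank(N^{j−1}) − rank(N^j), giving [3, 2]. So we have 2 block(s) of size 2, 1 block(s) of size 1 → block sizes [2, 2, 1]

Assembling the blocks gives a Jordan form
J =
  [1, 1, 0, 0, 0]
  [0, 1, 0, 0, 0]
  [0, 0, 1, 1, 0]
  [0, 0, 0, 1, 0]
  [0, 0, 0, 0, 1]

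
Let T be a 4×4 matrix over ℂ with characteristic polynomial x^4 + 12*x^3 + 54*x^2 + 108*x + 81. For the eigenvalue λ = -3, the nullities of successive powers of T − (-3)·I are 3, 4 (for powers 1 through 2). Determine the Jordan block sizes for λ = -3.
Block sizes for λ = -3: [2, 1, 1]

From the dimensions of kernels of powers, the number of Jordan blocks of size at least j is d_j − d_{j−1} where d_j = dim ker(N^j) (with d_0 = 0). Computing the differences gives [3, 1].
The number of blocks of size exactly k is (#blocks of size ≥ k) − (#blocks of size ≥ k + 1), so the partition is: 2 block(s) of size 1, 1 block(s) of size 2.
In nonincreasing order the block sizes are [2, 1, 1].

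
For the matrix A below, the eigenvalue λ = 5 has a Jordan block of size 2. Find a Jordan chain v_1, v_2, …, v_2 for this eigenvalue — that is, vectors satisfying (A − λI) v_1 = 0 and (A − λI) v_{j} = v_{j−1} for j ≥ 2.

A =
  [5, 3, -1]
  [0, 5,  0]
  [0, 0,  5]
A Jordan chain for λ = 5 of length 2:
v_1 = (3, 0, 0)ᵀ
v_2 = (0, 1, 0)ᵀ

Let N = A − (5)·I. We want v_2 with N^2 v_2 = 0 but N^1 v_2 ≠ 0; then v_{j-1} := N · v_j for j = 2, …, 2.

Pick v_2 = (0, 1, 0)ᵀ.
Then v_1 = N · v_2 = (3, 0, 0)ᵀ.

Sanity check: (A − (5)·I) v_1 = (0, 0, 0)ᵀ = 0. ✓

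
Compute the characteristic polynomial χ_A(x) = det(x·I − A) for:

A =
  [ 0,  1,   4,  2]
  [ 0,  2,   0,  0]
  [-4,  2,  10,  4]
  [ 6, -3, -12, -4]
x^4 - 8*x^3 + 24*x^2 - 32*x + 16

Expanding det(x·I − A) (e.g. by cofactor expansion or by noting that A is similar to its Jordan form J, which has the same characteristic polynomial as A) gives
  χ_A(x) = x^4 - 8*x^3 + 24*x^2 - 32*x + 16
which factors as (x - 2)^4. The eigenvalues (with algebraic multiplicities) are λ = 2 with multiplicity 4.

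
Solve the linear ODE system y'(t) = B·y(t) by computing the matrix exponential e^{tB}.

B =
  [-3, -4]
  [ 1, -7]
e^{tB} =
  [2*t*exp(-5*t) + exp(-5*t), -4*t*exp(-5*t)]
  [t*exp(-5*t), -2*t*exp(-5*t) + exp(-5*t)]

Strategy: write B = P · J · P⁻¹ where J is a Jordan canonical form, so e^{tB} = P · e^{tJ} · P⁻¹, and e^{tJ} can be computed block-by-block.

B has Jordan form
J =
  [-5,  1]
  [ 0, -5]
(up to reordering of blocks).

Per-block formulas:
  For a 2×2 Jordan block J_2(-5): exp(t · J_2(-5)) = e^(-5t)·(I + t·N), where N is the 2×2 nilpotent shift.

After assembling e^{tJ} and conjugating by P, we get:

e^{tB} =
  [2*t*exp(-5*t) + exp(-5*t), -4*t*exp(-5*t)]
  [t*exp(-5*t), -2*t*exp(-5*t) + exp(-5*t)]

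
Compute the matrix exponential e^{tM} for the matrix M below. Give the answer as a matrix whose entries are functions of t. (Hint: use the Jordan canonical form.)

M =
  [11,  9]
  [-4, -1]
e^{tM} =
  [6*t*exp(5*t) + exp(5*t), 9*t*exp(5*t)]
  [-4*t*exp(5*t), -6*t*exp(5*t) + exp(5*t)]

Strategy: write M = P · J · P⁻¹ where J is a Jordan canonical form, so e^{tM} = P · e^{tJ} · P⁻¹, and e^{tJ} can be computed block-by-block.

M has Jordan form
J =
  [5, 1]
  [0, 5]
(up to reordering of blocks).

Per-block formulas:
  For a 2×2 Jordan block J_2(5): exp(t · J_2(5)) = e^(5t)·(I + t·N), where N is the 2×2 nilpotent shift.

After assembling e^{tJ} and conjugating by P, we get:

e^{tM} =
  [6*t*exp(5*t) + exp(5*t), 9*t*exp(5*t)]
  [-4*t*exp(5*t), -6*t*exp(5*t) + exp(5*t)]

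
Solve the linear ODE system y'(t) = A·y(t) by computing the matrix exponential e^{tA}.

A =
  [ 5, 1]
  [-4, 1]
e^{tA} =
  [2*t*exp(3*t) + exp(3*t), t*exp(3*t)]
  [-4*t*exp(3*t), -2*t*exp(3*t) + exp(3*t)]

Strategy: write A = P · J · P⁻¹ where J is a Jordan canonical form, so e^{tA} = P · e^{tJ} · P⁻¹, and e^{tJ} can be computed block-by-block.

A has Jordan form
J =
  [3, 1]
  [0, 3]
(up to reordering of blocks).

Per-block formulas:
  For a 2×2 Jordan block J_2(3): exp(t · J_2(3)) = e^(3t)·(I + t·N), where N is the 2×2 nilpotent shift.

After assembling e^{tJ} and conjugating by P, we get:

e^{tA} =
  [2*t*exp(3*t) + exp(3*t), t*exp(3*t)]
  [-4*t*exp(3*t), -2*t*exp(3*t) + exp(3*t)]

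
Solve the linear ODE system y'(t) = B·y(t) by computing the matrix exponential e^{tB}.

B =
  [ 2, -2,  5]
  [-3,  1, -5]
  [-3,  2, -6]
e^{tB} =
  [3*t*exp(-t) + exp(-t), -2*t*exp(-t), 5*t*exp(-t)]
  [-3*t*exp(-t), 2*t*exp(-t) + exp(-t), -5*t*exp(-t)]
  [-3*t*exp(-t), 2*t*exp(-t), -5*t*exp(-t) + exp(-t)]

Strategy: write B = P · J · P⁻¹ where J is a Jordan canonical form, so e^{tB} = P · e^{tJ} · P⁻¹, and e^{tJ} can be computed block-by-block.

B has Jordan form
J =
  [-1,  1,  0]
  [ 0, -1,  0]
  [ 0,  0, -1]
(up to reordering of blocks).

Per-block formulas:
  For a 1×1 block at λ = -1: exp(t · [-1]) = [e^(-1t)].
  For a 2×2 Jordan block J_2(-1): exp(t · J_2(-1)) = e^(-1t)·(I + t·N), where N is the 2×2 nilpotent shift.

After assembling e^{tJ} and conjugating by P, we get:

e^{tB} =
  [3*t*exp(-t) + exp(-t), -2*t*exp(-t), 5*t*exp(-t)]
  [-3*t*exp(-t), 2*t*exp(-t) + exp(-t), -5*t*exp(-t)]
  [-3*t*exp(-t), 2*t*exp(-t), -5*t*exp(-t) + exp(-t)]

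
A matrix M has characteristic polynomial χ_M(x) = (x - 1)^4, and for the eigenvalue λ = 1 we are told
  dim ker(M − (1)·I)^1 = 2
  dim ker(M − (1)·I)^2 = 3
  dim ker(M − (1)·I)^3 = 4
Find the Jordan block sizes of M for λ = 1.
Block sizes for λ = 1: [3, 1]

From the dimensions of kernels of powers, the number of Jordan blocks of size at least j is d_j − d_{j−1} where d_j = dim ker(N^j) (with d_0 = 0). Computing the differences gives [2, 1, 1].
The number of blocks of size exactly k is (#blocks of size ≥ k) − (#blocks of size ≥ k + 1), so the partition is: 1 block(s) of size 1, 1 block(s) of size 3.
In nonincreasing order the block sizes are [3, 1].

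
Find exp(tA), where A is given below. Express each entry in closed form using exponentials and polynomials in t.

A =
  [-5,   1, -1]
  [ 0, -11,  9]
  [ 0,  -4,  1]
e^{tA} =
  [exp(-5*t), -t^2*exp(-5*t) + t*exp(-5*t), 3*t^2*exp(-5*t)/2 - t*exp(-5*t)]
  [0, -6*t*exp(-5*t) + exp(-5*t), 9*t*exp(-5*t)]
  [0, -4*t*exp(-5*t), 6*t*exp(-5*t) + exp(-5*t)]

Strategy: write A = P · J · P⁻¹ where J is a Jordan canonical form, so e^{tA} = P · e^{tJ} · P⁻¹, and e^{tJ} can be computed block-by-block.

A has Jordan form
J =
  [-5,  1,  0]
  [ 0, -5,  1]
  [ 0,  0, -5]
(up to reordering of blocks).

Per-block formulas:
  For a 3×3 Jordan block J_3(-5): exp(t · J_3(-5)) = e^(-5t)·(I + t·N + (t^2/2)·N^2), where N is the 3×3 nilpotent shift.

After assembling e^{tJ} and conjugating by P, we get:

e^{tA} =
  [exp(-5*t), -t^2*exp(-5*t) + t*exp(-5*t), 3*t^2*exp(-5*t)/2 - t*exp(-5*t)]
  [0, -6*t*exp(-5*t) + exp(-5*t), 9*t*exp(-5*t)]
  [0, -4*t*exp(-5*t), 6*t*exp(-5*t) + exp(-5*t)]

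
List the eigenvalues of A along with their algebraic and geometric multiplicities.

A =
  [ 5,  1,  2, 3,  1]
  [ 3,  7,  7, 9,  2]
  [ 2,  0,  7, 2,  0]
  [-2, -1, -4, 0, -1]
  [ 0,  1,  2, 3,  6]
λ = 5: alg = 5, geom = 3

Step 1 — factor the characteristic polynomial to read off the algebraic multiplicities:
  χ_A(x) = (x - 5)^5

Step 2 — compute geometric multiplicities via the rank-nullity identity g(λ) = n − rank(A − λI):
  rank(A − (5)·I) = 2, so dim ker(A − (5)·I) = n − 2 = 3

Summary:
  λ = 5: algebraic multiplicity = 5, geometric multiplicity = 3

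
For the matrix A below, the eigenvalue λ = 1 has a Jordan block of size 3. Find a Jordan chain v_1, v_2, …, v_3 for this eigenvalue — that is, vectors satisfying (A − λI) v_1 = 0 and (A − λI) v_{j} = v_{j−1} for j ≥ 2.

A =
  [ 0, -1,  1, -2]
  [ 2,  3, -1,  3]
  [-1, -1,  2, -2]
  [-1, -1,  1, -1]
A Jordan chain for λ = 1 of length 3:
v_1 = (-1, 2, -1, -1)ᵀ
v_2 = (1, -1, 1, 1)ᵀ
v_3 = (0, 0, 1, 0)ᵀ

Let N = A − (1)·I. We want v_3 with N^3 v_3 = 0 but N^2 v_3 ≠ 0; then v_{j-1} := N · v_j for j = 3, …, 2.

Pick v_3 = (0, 0, 1, 0)ᵀ.
Then v_2 = N · v_3 = (1, -1, 1, 1)ᵀ.
Then v_1 = N · v_2 = (-1, 2, -1, -1)ᵀ.

Sanity check: (A − (1)·I) v_1 = (0, 0, 0, 0)ᵀ = 0. ✓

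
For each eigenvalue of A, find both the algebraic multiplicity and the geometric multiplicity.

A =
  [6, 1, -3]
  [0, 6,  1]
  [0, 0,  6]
λ = 6: alg = 3, geom = 1

Step 1 — factor the characteristic polynomial to read off the algebraic multiplicities:
  χ_A(x) = (x - 6)^3

Step 2 — compute geometric multiplicities via the rank-nullity identity g(λ) = n − rank(A − λI):
  rank(A − (6)·I) = 2, so dim ker(A − (6)·I) = n − 2 = 1

Summary:
  λ = 6: algebraic multiplicity = 3, geometric multiplicity = 1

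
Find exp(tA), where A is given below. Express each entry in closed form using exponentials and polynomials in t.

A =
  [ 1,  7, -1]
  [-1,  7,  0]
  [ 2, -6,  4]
e^{tA} =
  [-3*t*exp(4*t) + exp(4*t), 3*t^2*exp(4*t) + 7*t*exp(4*t), 3*t^2*exp(4*t)/2 - t*exp(4*t)]
  [-t*exp(4*t), t^2*exp(4*t) + 3*t*exp(4*t) + exp(4*t), t^2*exp(4*t)/2]
  [2*t*exp(4*t), -2*t^2*exp(4*t) - 6*t*exp(4*t), -t^2*exp(4*t) + exp(4*t)]

Strategy: write A = P · J · P⁻¹ where J is a Jordan canonical form, so e^{tA} = P · e^{tJ} · P⁻¹, and e^{tJ} can be computed block-by-block.

A has Jordan form
J =
  [4, 1, 0]
  [0, 4, 1]
  [0, 0, 4]
(up to reordering of blocks).

Per-block formulas:
  For a 3×3 Jordan block J_3(4): exp(t · J_3(4)) = e^(4t)·(I + t·N + (t^2/2)·N^2), where N is the 3×3 nilpotent shift.

After assembling e^{tJ} and conjugating by P, we get:

e^{tA} =
  [-3*t*exp(4*t) + exp(4*t), 3*t^2*exp(4*t) + 7*t*exp(4*t), 3*t^2*exp(4*t)/2 - t*exp(4*t)]
  [-t*exp(4*t), t^2*exp(4*t) + 3*t*exp(4*t) + exp(4*t), t^2*exp(4*t)/2]
  [2*t*exp(4*t), -2*t^2*exp(4*t) - 6*t*exp(4*t), -t^2*exp(4*t) + exp(4*t)]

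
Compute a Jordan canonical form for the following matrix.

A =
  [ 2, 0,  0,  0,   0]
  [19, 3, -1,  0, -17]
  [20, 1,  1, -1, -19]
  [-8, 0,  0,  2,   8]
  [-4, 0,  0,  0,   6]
J_3(2) ⊕ J_1(2) ⊕ J_1(6)

The characteristic polynomial is
  det(x·I − A) = x^5 - 14*x^4 + 72*x^3 - 176*x^2 + 208*x - 96 = (x - 6)*(x - 2)^4

Eigenvalues and multiplicities (the geometric multiplicity of λ is n − rank(A − λI), which equals the number of Jordan blocks for λ):
  λ = 2: algebraic multiplicity = 4, geometric multiplicity = 2
  λ = 6: algebraic multiplicity = 1, geometric multiplicity = 1

Determining the block sizes for each eigenvalue:
  λ = 2: with am = 4 and gm = 2, the partition is not yet determined (e.g. several partitions of 4 into 2 parts exist). Let N = A − (2)·I. Computing rank(N^1) = 3, rank(N^2) = 2, rank(N^3) = 1; the number of blocks of size ≥ j is rank(N^{j−1}) − rank(N^j), giving [2, 1, 1]. So we have 1 block(s) of size 3, 1 block(s) of size 1 → block sizes [3, 1]
  λ = 6: one block (gm = 1), so the single block has size am = 1 → block sizes [1]

Assembling the blocks gives a Jordan form
J =
  [2, 1, 0, 0, 0]
  [0, 2, 1, 0, 0]
  [0, 0, 2, 0, 0]
  [0, 0, 0, 2, 0]
  [0, 0, 0, 0, 6]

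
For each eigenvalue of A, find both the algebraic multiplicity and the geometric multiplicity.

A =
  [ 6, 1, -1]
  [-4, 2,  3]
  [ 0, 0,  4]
λ = 4: alg = 3, geom = 1

Step 1 — factor the characteristic polynomial to read off the algebraic multiplicities:
  χ_A(x) = (x - 4)^3

Step 2 — compute geometric multiplicities via the rank-nullity identity g(λ) = n − rank(A − λI):
  rank(A − (4)·I) = 2, so dim ker(A − (4)·I) = n − 2 = 1

Summary:
  λ = 4: algebraic multiplicity = 3, geometric multiplicity = 1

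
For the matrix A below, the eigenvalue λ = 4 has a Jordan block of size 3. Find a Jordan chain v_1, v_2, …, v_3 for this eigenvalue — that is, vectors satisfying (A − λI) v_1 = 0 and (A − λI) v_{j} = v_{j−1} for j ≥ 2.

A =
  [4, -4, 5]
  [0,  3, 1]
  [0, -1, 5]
A Jordan chain for λ = 4 of length 3:
v_1 = (-1, 0, 0)ᵀ
v_2 = (-4, -1, -1)ᵀ
v_3 = (0, 1, 0)ᵀ

Let N = A − (4)·I. We want v_3 with N^3 v_3 = 0 but N^2 v_3 ≠ 0; then v_{j-1} := N · v_j for j = 3, …, 2.

Pick v_3 = (0, 1, 0)ᵀ.
Then v_2 = N · v_3 = (-4, -1, -1)ᵀ.
Then v_1 = N · v_2 = (-1, 0, 0)ᵀ.

Sanity check: (A − (4)·I) v_1 = (0, 0, 0)ᵀ = 0. ✓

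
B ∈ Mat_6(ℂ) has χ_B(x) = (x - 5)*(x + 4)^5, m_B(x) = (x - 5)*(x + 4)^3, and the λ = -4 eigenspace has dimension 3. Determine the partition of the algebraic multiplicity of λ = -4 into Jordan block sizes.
Block sizes for λ = -4: [3, 1, 1]

Step 1 — from the characteristic polynomial, algebraic multiplicity of λ = -4 is 5. From dim ker(B − (-4)·I) = 3, there are exactly 3 Jordan blocks for λ = -4.
Step 2 — from the minimal polynomial, the factor (x + 4)^3 tells us the largest block for λ = -4 has size 3.
Step 3 — with total size 5, 3 blocks, and largest block 3, the block sizes (in nonincreasing order) are [3, 1, 1].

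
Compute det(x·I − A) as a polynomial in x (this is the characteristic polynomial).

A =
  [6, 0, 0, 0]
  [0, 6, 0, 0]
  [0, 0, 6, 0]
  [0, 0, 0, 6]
x^4 - 24*x^3 + 216*x^2 - 864*x + 1296

Expanding det(x·I − A) (e.g. by cofactor expansion or by noting that A is similar to its Jordan form J, which has the same characteristic polynomial as A) gives
  χ_A(x) = x^4 - 24*x^3 + 216*x^2 - 864*x + 1296
which factors as (x - 6)^4. The eigenvalues (with algebraic multiplicities) are λ = 6 with multiplicity 4.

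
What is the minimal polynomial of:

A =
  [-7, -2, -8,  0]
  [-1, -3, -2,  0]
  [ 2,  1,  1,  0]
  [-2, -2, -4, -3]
x^3 + 9*x^2 + 27*x + 27

The characteristic polynomial is χ_A(x) = (x + 3)^4, so the eigenvalues are known. The minimal polynomial is
  m_A(x) = Π_λ (x − λ)^{k_λ}
where k_λ is the size of the *largest* Jordan block for λ (equivalently, the smallest k with (A − λI)^k v = 0 for every generalised eigenvector v of λ).

  λ = -3: largest Jordan block has size 3, contributing (x + 3)^3

So m_A(x) = (x + 3)^3 = x^3 + 9*x^2 + 27*x + 27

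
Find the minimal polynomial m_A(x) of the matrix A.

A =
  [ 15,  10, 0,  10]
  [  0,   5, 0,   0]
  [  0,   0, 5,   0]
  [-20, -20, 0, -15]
x^2 - 25

The characteristic polynomial is χ_A(x) = (x - 5)^3*(x + 5), so the eigenvalues are known. The minimal polynomial is
  m_A(x) = Π_λ (x − λ)^{k_λ}
where k_λ is the size of the *largest* Jordan block for λ (equivalently, the smallest k with (A − λI)^k v = 0 for every generalised eigenvector v of λ).

  λ = -5: largest Jordan block has size 1, contributing (x + 5)
  λ = 5: largest Jordan block has size 1, contributing (x − 5)

So m_A(x) = (x - 5)*(x + 5) = x^2 - 25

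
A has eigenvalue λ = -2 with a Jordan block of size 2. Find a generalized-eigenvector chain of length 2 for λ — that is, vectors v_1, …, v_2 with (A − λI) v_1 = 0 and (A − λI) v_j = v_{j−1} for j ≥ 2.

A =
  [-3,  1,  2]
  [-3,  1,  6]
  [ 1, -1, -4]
A Jordan chain for λ = -2 of length 2:
v_1 = (-1, -3, 1)ᵀ
v_2 = (1, 0, 0)ᵀ

Let N = A − (-2)·I. We want v_2 with N^2 v_2 = 0 but N^1 v_2 ≠ 0; then v_{j-1} := N · v_j for j = 2, …, 2.

Pick v_2 = (1, 0, 0)ᵀ.
Then v_1 = N · v_2 = (-1, -3, 1)ᵀ.

Sanity check: (A − (-2)·I) v_1 = (0, 0, 0)ᵀ = 0. ✓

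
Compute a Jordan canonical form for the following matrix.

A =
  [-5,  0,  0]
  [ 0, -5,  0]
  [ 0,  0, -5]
J_1(-5) ⊕ J_1(-5) ⊕ J_1(-5)

The characteristic polynomial is
  det(x·I − A) = x^3 + 15*x^2 + 75*x + 125 = (x + 5)^3

Eigenvalues and multiplicities (the geometric multiplicity of λ is n − rank(A − λI), which equals the number of Jordan blocks for λ):
  λ = -5: algebraic multiplicity = 3, geometric multiplicity = 3

Determining the block sizes for each eigenvalue:
  λ = -5: gm = am = 3, so every block has size 1 → block sizes [1, 1, 1]

Assembling the blocks gives a Jordan form
J =
  [-5,  0,  0]
  [ 0, -5,  0]
  [ 0,  0, -5]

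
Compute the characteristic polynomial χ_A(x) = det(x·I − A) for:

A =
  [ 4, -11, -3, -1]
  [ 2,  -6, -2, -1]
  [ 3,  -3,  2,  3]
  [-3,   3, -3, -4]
x^4 + 4*x^3 + 6*x^2 + 4*x + 1

Expanding det(x·I − A) (e.g. by cofactor expansion or by noting that A is similar to its Jordan form J, which has the same characteristic polynomial as A) gives
  χ_A(x) = x^4 + 4*x^3 + 6*x^2 + 4*x + 1
which factors as (x + 1)^4. The eigenvalues (with algebraic multiplicities) are λ = -1 with multiplicity 4.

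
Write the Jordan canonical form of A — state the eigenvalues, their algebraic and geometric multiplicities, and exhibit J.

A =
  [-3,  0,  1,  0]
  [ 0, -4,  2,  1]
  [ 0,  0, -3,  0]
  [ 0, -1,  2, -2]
J_2(-3) ⊕ J_2(-3)

The characteristic polynomial is
  det(x·I − A) = x^4 + 12*x^3 + 54*x^2 + 108*x + 81 = (x + 3)^4

Eigenvalues and multiplicities (the geometric multiplicity of λ is n − rank(A − λI), which equals the number of Jordan blocks for λ):
  λ = -3: algebraic multiplicity = 4, geometric multiplicity = 2

Determining the block sizes for each eigenvalue:
  λ = -3: with am = 4 and gm = 2, the partition is not yet determined (e.g. several partitions of 4 into 2 parts exist). Let N = A − (-3)·I. Computing rank(N^1) = 2, rank(N^2) = 0; the number of blocks of size ≥ j is rank(N^{j−1}) − rank(N^j), giving [2, 2]. So we have 2 block(s) of size 2 → block sizes [2, 2]

Assembling the blocks gives a Jordan form
J =
  [-3,  1,  0,  0]
  [ 0, -3,  0,  0]
  [ 0,  0, -3,  1]
  [ 0,  0,  0, -3]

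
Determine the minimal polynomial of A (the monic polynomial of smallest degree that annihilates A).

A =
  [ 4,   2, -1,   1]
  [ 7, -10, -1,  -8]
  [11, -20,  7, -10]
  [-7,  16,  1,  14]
x^3 - 9*x^2 + 108

The characteristic polynomial is χ_A(x) = (x - 6)^3*(x + 3), so the eigenvalues are known. The minimal polynomial is
  m_A(x) = Π_λ (x − λ)^{k_λ}
where k_λ is the size of the *largest* Jordan block for λ (equivalently, the smallest k with (A − λI)^k v = 0 for every generalised eigenvector v of λ).

  λ = -3: largest Jordan block has size 1, contributing (x + 3)
  λ = 6: largest Jordan block has size 2, contributing (x − 6)^2

So m_A(x) = (x - 6)^2*(x + 3) = x^3 - 9*x^2 + 108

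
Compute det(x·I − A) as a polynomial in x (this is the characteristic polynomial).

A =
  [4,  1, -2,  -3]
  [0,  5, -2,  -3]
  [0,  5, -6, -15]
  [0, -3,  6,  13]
x^4 - 16*x^3 + 96*x^2 - 256*x + 256

Expanding det(x·I − A) (e.g. by cofactor expansion or by noting that A is similar to its Jordan form J, which has the same characteristic polynomial as A) gives
  χ_A(x) = x^4 - 16*x^3 + 96*x^2 - 256*x + 256
which factors as (x - 4)^4. The eigenvalues (with algebraic multiplicities) are λ = 4 with multiplicity 4.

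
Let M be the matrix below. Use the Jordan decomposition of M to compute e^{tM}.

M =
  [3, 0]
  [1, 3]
e^{tM} =
  [exp(3*t), 0]
  [t*exp(3*t), exp(3*t)]

Strategy: write M = P · J · P⁻¹ where J is a Jordan canonical form, so e^{tM} = P · e^{tJ} · P⁻¹, and e^{tJ} can be computed block-by-block.

M has Jordan form
J =
  [3, 1]
  [0, 3]
(up to reordering of blocks).

Per-block formulas:
  For a 2×2 Jordan block J_2(3): exp(t · J_2(3)) = e^(3t)·(I + t·N), where N is the 2×2 nilpotent shift.

After assembling e^{tJ} and conjugating by P, we get:

e^{tM} =
  [exp(3*t), 0]
  [t*exp(3*t), exp(3*t)]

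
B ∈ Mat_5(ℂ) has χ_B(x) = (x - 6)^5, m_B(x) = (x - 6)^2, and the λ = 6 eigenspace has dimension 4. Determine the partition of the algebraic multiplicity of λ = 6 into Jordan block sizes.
Block sizes for λ = 6: [2, 1, 1, 1]

Step 1 — from the characteristic polynomial, algebraic multiplicity of λ = 6 is 5. From dim ker(B − (6)·I) = 4, there are exactly 4 Jordan blocks for λ = 6.
Step 2 — from the minimal polynomial, the factor (x − 6)^2 tells us the largest block for λ = 6 has size 2.
Step 3 — with total size 5, 4 blocks, and largest block 2, the block sizes (in nonincreasing order) are [2, 1, 1, 1].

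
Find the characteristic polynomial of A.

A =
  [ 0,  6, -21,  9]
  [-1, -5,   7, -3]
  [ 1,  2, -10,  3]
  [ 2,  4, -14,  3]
x^4 + 12*x^3 + 54*x^2 + 108*x + 81

Expanding det(x·I − A) (e.g. by cofactor expansion or by noting that A is similar to its Jordan form J, which has the same characteristic polynomial as A) gives
  χ_A(x) = x^4 + 12*x^3 + 54*x^2 + 108*x + 81
which factors as (x + 3)^4. The eigenvalues (with algebraic multiplicities) are λ = -3 with multiplicity 4.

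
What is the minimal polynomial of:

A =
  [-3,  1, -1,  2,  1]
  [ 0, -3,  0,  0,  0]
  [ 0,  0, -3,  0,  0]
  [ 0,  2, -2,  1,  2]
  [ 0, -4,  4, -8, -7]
x^2 + 6*x + 9

The characteristic polynomial is χ_A(x) = (x + 3)^5, so the eigenvalues are known. The minimal polynomial is
  m_A(x) = Π_λ (x − λ)^{k_λ}
where k_λ is the size of the *largest* Jordan block for λ (equivalently, the smallest k with (A − λI)^k v = 0 for every generalised eigenvector v of λ).

  λ = -3: largest Jordan block has size 2, contributing (x + 3)^2

So m_A(x) = (x + 3)^2 = x^2 + 6*x + 9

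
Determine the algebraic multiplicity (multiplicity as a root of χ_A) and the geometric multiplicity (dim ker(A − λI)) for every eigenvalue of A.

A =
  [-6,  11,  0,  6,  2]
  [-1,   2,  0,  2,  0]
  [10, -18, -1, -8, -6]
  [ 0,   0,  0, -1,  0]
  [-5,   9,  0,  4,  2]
λ = -1: alg = 4, geom = 3; λ = 0: alg = 1, geom = 1

Step 1 — factor the characteristic polynomial to read off the algebraic multiplicities:
  χ_A(x) = x*(x + 1)^4

Step 2 — compute geometric multiplicities via the rank-nullity identity g(λ) = n − rank(A − λI):
  rank(A − (-1)·I) = 2, so dim ker(A − (-1)·I) = n − 2 = 3
  rank(A − (0)·I) = 4, so dim ker(A − (0)·I) = n − 4 = 1

Summary:
  λ = -1: algebraic multiplicity = 4, geometric multiplicity = 3
  λ = 0: algebraic multiplicity = 1, geometric multiplicity = 1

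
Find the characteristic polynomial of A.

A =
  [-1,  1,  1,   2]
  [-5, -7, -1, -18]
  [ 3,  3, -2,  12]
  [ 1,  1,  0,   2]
x^4 + 8*x^3 + 24*x^2 + 32*x + 16

Expanding det(x·I − A) (e.g. by cofactor expansion or by noting that A is similar to its Jordan form J, which has the same characteristic polynomial as A) gives
  χ_A(x) = x^4 + 8*x^3 + 24*x^2 + 32*x + 16
which factors as (x + 2)^4. The eigenvalues (with algebraic multiplicities) are λ = -2 with multiplicity 4.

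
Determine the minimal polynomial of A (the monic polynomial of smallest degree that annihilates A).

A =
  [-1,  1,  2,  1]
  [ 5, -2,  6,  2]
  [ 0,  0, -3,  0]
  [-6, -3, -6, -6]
x^3 + 9*x^2 + 27*x + 27

The characteristic polynomial is χ_A(x) = (x + 3)^4, so the eigenvalues are known. The minimal polynomial is
  m_A(x) = Π_λ (x − λ)^{k_λ}
where k_λ is the size of the *largest* Jordan block for λ (equivalently, the smallest k with (A − λI)^k v = 0 for every generalised eigenvector v of λ).

  λ = -3: largest Jordan block has size 3, contributing (x + 3)^3

So m_A(x) = (x + 3)^3 = x^3 + 9*x^2 + 27*x + 27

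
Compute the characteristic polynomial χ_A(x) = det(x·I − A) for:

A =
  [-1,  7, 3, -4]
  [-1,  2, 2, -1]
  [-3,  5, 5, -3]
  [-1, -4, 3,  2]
x^4 - 8*x^3 + 22*x^2 - 24*x + 9

Expanding det(x·I − A) (e.g. by cofactor expansion or by noting that A is similar to its Jordan form J, which has the same characteristic polynomial as A) gives
  χ_A(x) = x^4 - 8*x^3 + 22*x^2 - 24*x + 9
which factors as (x - 3)^2*(x - 1)^2. The eigenvalues (with algebraic multiplicities) are λ = 1 with multiplicity 2, λ = 3 with multiplicity 2.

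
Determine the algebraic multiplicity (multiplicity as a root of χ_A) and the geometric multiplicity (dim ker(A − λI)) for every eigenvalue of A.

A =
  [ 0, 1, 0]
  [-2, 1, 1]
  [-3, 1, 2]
λ = 1: alg = 3, geom = 1

Step 1 — factor the characteristic polynomial to read off the algebraic multiplicities:
  χ_A(x) = (x - 1)^3

Step 2 — compute geometric multiplicities via the rank-nullity identity g(λ) = n − rank(A − λI):
  rank(A − (1)·I) = 2, so dim ker(A − (1)·I) = n − 2 = 1

Summary:
  λ = 1: algebraic multiplicity = 3, geometric multiplicity = 1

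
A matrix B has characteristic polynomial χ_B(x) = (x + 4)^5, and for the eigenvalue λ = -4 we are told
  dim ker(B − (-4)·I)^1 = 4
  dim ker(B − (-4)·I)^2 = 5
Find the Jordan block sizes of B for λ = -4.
Block sizes for λ = -4: [2, 1, 1, 1]

From the dimensions of kernels of powers, the number of Jordan blocks of size at least j is d_j − d_{j−1} where d_j = dim ker(N^j) (with d_0 = 0). Computing the differences gives [4, 1].
The number of blocks of size exactly k is (#blocks of size ≥ k) − (#blocks of size ≥ k + 1), so the partition is: 3 block(s) of size 1, 1 block(s) of size 2.
In nonincreasing order the block sizes are [2, 1, 1, 1].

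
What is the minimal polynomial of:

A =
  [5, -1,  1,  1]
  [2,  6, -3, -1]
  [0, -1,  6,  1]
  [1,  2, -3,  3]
x^3 - 15*x^2 + 75*x - 125

The characteristic polynomial is χ_A(x) = (x - 5)^4, so the eigenvalues are known. The minimal polynomial is
  m_A(x) = Π_λ (x − λ)^{k_λ}
where k_λ is the size of the *largest* Jordan block for λ (equivalently, the smallest k with (A − λI)^k v = 0 for every generalised eigenvector v of λ).

  λ = 5: largest Jordan block has size 3, contributing (x − 5)^3

So m_A(x) = (x - 5)^3 = x^3 - 15*x^2 + 75*x - 125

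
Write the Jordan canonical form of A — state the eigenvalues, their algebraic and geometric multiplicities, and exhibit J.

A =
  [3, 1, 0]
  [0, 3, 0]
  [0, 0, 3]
J_2(3) ⊕ J_1(3)

The characteristic polynomial is
  det(x·I − A) = x^3 - 9*x^2 + 27*x - 27 = (x - 3)^3

Eigenvalues and multiplicities (the geometric multiplicity of λ is n − rank(A − λI), which equals the number of Jordan blocks for λ):
  λ = 3: algebraic multiplicity = 3, geometric multiplicity = 2

Determining the block sizes for each eigenvalue:
  λ = 3: 2 blocks summing to 3 forces exactly one block of size 2 and the rest size 1 → block sizes [2, 1]

Assembling the blocks gives a Jordan form
J =
  [3, 1, 0]
  [0, 3, 0]
  [0, 0, 3]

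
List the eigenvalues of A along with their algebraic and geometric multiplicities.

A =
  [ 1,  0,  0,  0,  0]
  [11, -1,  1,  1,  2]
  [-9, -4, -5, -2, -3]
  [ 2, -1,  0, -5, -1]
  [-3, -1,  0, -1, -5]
λ = -4: alg = 4, geom = 2; λ = 1: alg = 1, geom = 1

Step 1 — factor the characteristic polynomial to read off the algebraic multiplicities:
  χ_A(x) = (x - 1)*(x + 4)^4

Step 2 — compute geometric multiplicities via the rank-nullity identity g(λ) = n − rank(A − λI):
  rank(A − (-4)·I) = 3, so dim ker(A − (-4)·I) = n − 3 = 2
  rank(A − (1)·I) = 4, so dim ker(A − (1)·I) = n − 4 = 1

Summary:
  λ = -4: algebraic multiplicity = 4, geometric multiplicity = 2
  λ = 1: algebraic multiplicity = 1, geometric multiplicity = 1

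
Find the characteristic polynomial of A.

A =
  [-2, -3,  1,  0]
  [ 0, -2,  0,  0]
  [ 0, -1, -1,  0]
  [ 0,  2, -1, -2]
x^4 + 7*x^3 + 18*x^2 + 20*x + 8

Expanding det(x·I − A) (e.g. by cofactor expansion or by noting that A is similar to its Jordan form J, which has the same characteristic polynomial as A) gives
  χ_A(x) = x^4 + 7*x^3 + 18*x^2 + 20*x + 8
which factors as (x + 1)*(x + 2)^3. The eigenvalues (with algebraic multiplicities) are λ = -2 with multiplicity 3, λ = -1 with multiplicity 1.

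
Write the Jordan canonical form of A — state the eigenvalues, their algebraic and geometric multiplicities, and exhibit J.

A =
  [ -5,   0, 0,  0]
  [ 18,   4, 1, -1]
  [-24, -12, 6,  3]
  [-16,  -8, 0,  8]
J_1(-5) ⊕ J_3(6)

The characteristic polynomial is
  det(x·I − A) = x^4 - 13*x^3 + 18*x^2 + 324*x - 1080 = (x - 6)^3*(x + 5)

Eigenvalues and multiplicities (the geometric multiplicity of λ is n − rank(A − λI), which equals the number of Jordan blocks for λ):
  λ = -5: algebraic multiplicity = 1, geometric multiplicity = 1
  λ = 6: algebraic multiplicity = 3, geometric multiplicity = 1

Determining the block sizes for each eigenvalue:
  λ = -5: one block (gm = 1), so the single block has size am = 1 → block sizes [1]
  λ = 6: one block (gm = 1), so the single block has size am = 3 → block sizes [3]

Assembling the blocks gives a Jordan form
J =
  [-5, 0, 0, 0]
  [ 0, 6, 1, 0]
  [ 0, 0, 6, 1]
  [ 0, 0, 0, 6]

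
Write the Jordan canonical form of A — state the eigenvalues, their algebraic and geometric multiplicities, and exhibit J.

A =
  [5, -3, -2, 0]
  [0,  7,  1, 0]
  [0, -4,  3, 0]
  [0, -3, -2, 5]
J_3(5) ⊕ J_1(5)

The characteristic polynomial is
  det(x·I − A) = x^4 - 20*x^3 + 150*x^2 - 500*x + 625 = (x - 5)^4

Eigenvalues and multiplicities (the geometric multiplicity of λ is n − rank(A − λI), which equals the number of Jordan blocks for λ):
  λ = 5: algebraic multiplicity = 4, geometric multiplicity = 2

Determining the block sizes for each eigenvalue:
  λ = 5: with am = 4 and gm = 2, the partition is not yet determined (e.g. several partitions of 4 into 2 parts exist). Let N = A − (5)·I. Computing rank(N^1) = 2, rank(N^2) = 1, rank(N^3) = 0; the number of blocks of size ≥ j is rank(N^{j−1}) − rank(N^j), giving [2, 1, 1]. So we have 1 block(s) of size 3, 1 block(s) of size 1 → block sizes [3, 1]

Assembling the blocks gives a Jordan form
J =
  [5, 1, 0, 0]
  [0, 5, 1, 0]
  [0, 0, 5, 0]
  [0, 0, 0, 5]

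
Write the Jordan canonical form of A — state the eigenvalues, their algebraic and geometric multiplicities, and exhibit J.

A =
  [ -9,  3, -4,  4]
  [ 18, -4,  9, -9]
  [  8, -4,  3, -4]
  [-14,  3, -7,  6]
J_3(-1) ⊕ J_1(-1)

The characteristic polynomial is
  det(x·I − A) = x^4 + 4*x^3 + 6*x^2 + 4*x + 1 = (x + 1)^4

Eigenvalues and multiplicities (the geometric multiplicity of λ is n − rank(A − λI), which equals the number of Jordan blocks for λ):
  λ = -1: algebraic multiplicity = 4, geometric multiplicity = 2

Determining the block sizes for each eigenvalue:
  λ = -1: with am = 4 and gm = 2, the partition is not yet determined (e.g. several partitions of 4 into 2 parts exist). Let N = A − (-1)·I. Computing rank(N^1) = 2, rank(N^2) = 1, rank(N^3) = 0; the number of blocks of size ≥ j is rank(N^{j−1}) − rank(N^j), giving [2, 1, 1]. So we have 1 block(s) of size 3, 1 block(s) of size 1 → block sizes [3, 1]

Assembling the blocks gives a Jordan form
J =
  [-1,  1,  0,  0]
  [ 0, -1,  1,  0]
  [ 0,  0, -1,  0]
  [ 0,  0,  0, -1]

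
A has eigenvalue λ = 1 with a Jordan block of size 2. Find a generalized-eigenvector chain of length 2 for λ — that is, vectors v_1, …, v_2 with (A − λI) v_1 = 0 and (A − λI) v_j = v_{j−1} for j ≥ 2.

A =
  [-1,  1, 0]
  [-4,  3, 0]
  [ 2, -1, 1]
A Jordan chain for λ = 1 of length 2:
v_1 = (-2, -4, 2)ᵀ
v_2 = (1, 0, 0)ᵀ

Let N = A − (1)·I. We want v_2 with N^2 v_2 = 0 but N^1 v_2 ≠ 0; then v_{j-1} := N · v_j for j = 2, …, 2.

Pick v_2 = (1, 0, 0)ᵀ.
Then v_1 = N · v_2 = (-2, -4, 2)ᵀ.

Sanity check: (A − (1)·I) v_1 = (0, 0, 0)ᵀ = 0. ✓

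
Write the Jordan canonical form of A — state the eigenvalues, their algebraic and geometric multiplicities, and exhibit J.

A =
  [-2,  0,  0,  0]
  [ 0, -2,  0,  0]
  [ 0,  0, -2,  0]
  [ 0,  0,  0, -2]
J_1(-2) ⊕ J_1(-2) ⊕ J_1(-2) ⊕ J_1(-2)

The characteristic polynomial is
  det(x·I − A) = x^4 + 8*x^3 + 24*x^2 + 32*x + 16 = (x + 2)^4

Eigenvalues and multiplicities (the geometric multiplicity of λ is n − rank(A − λI), which equals the number of Jordan blocks for λ):
  λ = -2: algebraic multiplicity = 4, geometric multiplicity = 4

Determining the block sizes for each eigenvalue:
  λ = -2: gm = am = 4, so every block has size 1 → block sizes [1, 1, 1, 1]

Assembling the blocks gives a Jordan form
J =
  [-2,  0,  0,  0]
  [ 0, -2,  0,  0]
  [ 0,  0, -2,  0]
  [ 0,  0,  0, -2]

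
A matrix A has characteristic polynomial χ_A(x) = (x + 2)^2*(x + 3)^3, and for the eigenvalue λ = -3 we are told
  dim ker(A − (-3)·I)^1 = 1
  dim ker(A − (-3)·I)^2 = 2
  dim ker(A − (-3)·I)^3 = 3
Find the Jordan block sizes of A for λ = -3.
Block sizes for λ = -3: [3]

From the dimensions of kernels of powers, the number of Jordan blocks of size at least j is d_j − d_{j−1} where d_j = dim ker(N^j) (with d_0 = 0). Computing the differences gives [1, 1, 1].
The number of blocks of size exactly k is (#blocks of size ≥ k) − (#blocks of size ≥ k + 1), so the partition is: 1 block(s) of size 3.
In nonincreasing order the block sizes are [3].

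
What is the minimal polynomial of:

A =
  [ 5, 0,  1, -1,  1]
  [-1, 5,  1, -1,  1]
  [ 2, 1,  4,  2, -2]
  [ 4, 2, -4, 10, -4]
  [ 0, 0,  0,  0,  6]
x^3 - 18*x^2 + 108*x - 216

The characteristic polynomial is χ_A(x) = (x - 6)^5, so the eigenvalues are known. The minimal polynomial is
  m_A(x) = Π_λ (x − λ)^{k_λ}
where k_λ is the size of the *largest* Jordan block for λ (equivalently, the smallest k with (A − λI)^k v = 0 for every generalised eigenvector v of λ).

  λ = 6: largest Jordan block has size 3, contributing (x − 6)^3

So m_A(x) = (x - 6)^3 = x^3 - 18*x^2 + 108*x - 216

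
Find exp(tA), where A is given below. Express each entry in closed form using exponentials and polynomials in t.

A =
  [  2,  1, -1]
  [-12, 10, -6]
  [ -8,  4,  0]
e^{tA} =
  [-2*t*exp(4*t) + exp(4*t), t*exp(4*t), -t*exp(4*t)]
  [-12*t*exp(4*t), 6*t*exp(4*t) + exp(4*t), -6*t*exp(4*t)]
  [-8*t*exp(4*t), 4*t*exp(4*t), -4*t*exp(4*t) + exp(4*t)]

Strategy: write A = P · J · P⁻¹ where J is a Jordan canonical form, so e^{tA} = P · e^{tJ} · P⁻¹, and e^{tJ} can be computed block-by-block.

A has Jordan form
J =
  [4, 1, 0]
  [0, 4, 0]
  [0, 0, 4]
(up to reordering of blocks).

Per-block formulas:
  For a 2×2 Jordan block J_2(4): exp(t · J_2(4)) = e^(4t)·(I + t·N), where N is the 2×2 nilpotent shift.
  For a 1×1 block at λ = 4: exp(t · [4]) = [e^(4t)].

After assembling e^{tJ} and conjugating by P, we get:

e^{tA} =
  [-2*t*exp(4*t) + exp(4*t), t*exp(4*t), -t*exp(4*t)]
  [-12*t*exp(4*t), 6*t*exp(4*t) + exp(4*t), -6*t*exp(4*t)]
  [-8*t*exp(4*t), 4*t*exp(4*t), -4*t*exp(4*t) + exp(4*t)]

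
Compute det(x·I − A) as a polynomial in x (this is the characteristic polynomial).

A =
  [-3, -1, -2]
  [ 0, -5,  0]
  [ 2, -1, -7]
x^3 + 15*x^2 + 75*x + 125

Expanding det(x·I − A) (e.g. by cofactor expansion or by noting that A is similar to its Jordan form J, which has the same characteristic polynomial as A) gives
  χ_A(x) = x^3 + 15*x^2 + 75*x + 125
which factors as (x + 5)^3. The eigenvalues (with algebraic multiplicities) are λ = -5 with multiplicity 3.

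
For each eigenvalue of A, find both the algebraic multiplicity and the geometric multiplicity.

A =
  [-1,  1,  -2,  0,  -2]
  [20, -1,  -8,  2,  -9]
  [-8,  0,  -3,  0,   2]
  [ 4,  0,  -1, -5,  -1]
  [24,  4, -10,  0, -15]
λ = -5: alg = 5, geom = 2

Step 1 — factor the characteristic polynomial to read off the algebraic multiplicities:
  χ_A(x) = (x + 5)^5

Step 2 — compute geometric multiplicities via the rank-nullity identity g(λ) = n − rank(A − λI):
  rank(A − (-5)·I) = 3, so dim ker(A − (-5)·I) = n − 3 = 2

Summary:
  λ = -5: algebraic multiplicity = 5, geometric multiplicity = 2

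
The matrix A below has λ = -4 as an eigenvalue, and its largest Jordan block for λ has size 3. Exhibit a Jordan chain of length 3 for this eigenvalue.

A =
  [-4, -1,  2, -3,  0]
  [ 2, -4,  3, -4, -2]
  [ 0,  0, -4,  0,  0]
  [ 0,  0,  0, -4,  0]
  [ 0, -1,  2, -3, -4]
A Jordan chain for λ = -4 of length 3:
v_1 = (-2, 0, 0, 0, -2)ᵀ
v_2 = (0, 2, 0, 0, 0)ᵀ
v_3 = (1, 0, 0, 0, 0)ᵀ

Let N = A − (-4)·I. We want v_3 with N^3 v_3 = 0 but N^2 v_3 ≠ 0; then v_{j-1} := N · v_j for j = 3, …, 2.

Pick v_3 = (1, 0, 0, 0, 0)ᵀ.
Then v_2 = N · v_3 = (0, 2, 0, 0, 0)ᵀ.
Then v_1 = N · v_2 = (-2, 0, 0, 0, -2)ᵀ.

Sanity check: (A − (-4)·I) v_1 = (0, 0, 0, 0, 0)ᵀ = 0. ✓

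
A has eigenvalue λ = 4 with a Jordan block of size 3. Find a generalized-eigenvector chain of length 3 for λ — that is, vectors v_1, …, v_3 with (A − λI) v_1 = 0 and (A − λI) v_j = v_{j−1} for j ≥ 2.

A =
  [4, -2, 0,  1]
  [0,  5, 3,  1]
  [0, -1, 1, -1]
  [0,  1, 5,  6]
A Jordan chain for λ = 4 of length 3:
v_1 = (-1, -1, 1, -2)ᵀ
v_2 = (-2, 1, -1, 1)ᵀ
v_3 = (0, 1, 0, 0)ᵀ

Let N = A − (4)·I. We want v_3 with N^3 v_3 = 0 but N^2 v_3 ≠ 0; then v_{j-1} := N · v_j for j = 3, …, 2.

Pick v_3 = (0, 1, 0, 0)ᵀ.
Then v_2 = N · v_3 = (-2, 1, -1, 1)ᵀ.
Then v_1 = N · v_2 = (-1, -1, 1, -2)ᵀ.

Sanity check: (A − (4)·I) v_1 = (0, 0, 0, 0)ᵀ = 0. ✓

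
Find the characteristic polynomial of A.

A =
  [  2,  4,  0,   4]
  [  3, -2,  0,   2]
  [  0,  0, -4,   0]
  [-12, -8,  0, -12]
x^4 + 16*x^3 + 96*x^2 + 256*x + 256

Expanding det(x·I − A) (e.g. by cofactor expansion or by noting that A is similar to its Jordan form J, which has the same characteristic polynomial as A) gives
  χ_A(x) = x^4 + 16*x^3 + 96*x^2 + 256*x + 256
which factors as (x + 4)^4. The eigenvalues (with algebraic multiplicities) are λ = -4 with multiplicity 4.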